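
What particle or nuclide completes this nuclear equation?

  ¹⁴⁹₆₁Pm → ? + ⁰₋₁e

Sm-149

Conserve mass number: 149 = A + 0, so A = 149.
Conserve atomic number: 61 = Z − 1, so Z = 62.
Z = 62 is samarium, so the species is ¹⁴⁹₆₂Sm.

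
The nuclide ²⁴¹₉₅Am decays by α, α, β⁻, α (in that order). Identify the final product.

Start: (A, Z) = (241, 95).
After α: (237, 93).
After α: (233, 91).
After β⁻: (233, 92).
After α: (229, 90).
Z = 90 is thorium.

Th-229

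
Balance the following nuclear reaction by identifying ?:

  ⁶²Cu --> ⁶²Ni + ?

Conserve mass number: 62 = 62 + A, so A = 0.
Conserve atomic number: 29 = 28 + Z, so Z = 1.
A = 0 and Z = 1 is e⁺ — a positron.

positron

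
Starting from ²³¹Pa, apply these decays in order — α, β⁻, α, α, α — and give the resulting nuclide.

Start: (A, Z) = (231, 91).
After α: (227, 89).
After β⁻: (227, 90).
After α: (223, 88).
After α: (219, 86).
After α: (215, 84).
Z = 84 is polonium.

Po-215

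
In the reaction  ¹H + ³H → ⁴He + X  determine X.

Conserve mass number: 1 + 3 = 4 + A, so A = 0.
Conserve atomic number: 1 + 1 = 2 + Z, so Z = 0.
A = 0 and Z = 0 is γ — a gamma ray.

gamma ray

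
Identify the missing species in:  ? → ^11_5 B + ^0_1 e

C-11

Conserve mass number: A = 11 + 0, so A = 11.
Conserve atomic number: Z = 5 + 1, so Z = 6.
Z = 6 is carbon, so the species is ^11_6 C.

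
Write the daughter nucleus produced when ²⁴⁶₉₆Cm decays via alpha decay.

Pu-242

Alpha decay: mass number changes by -4, atomic number by -2.
A: 246 − 4 = 242; Z: 96 − 2 = 94.
Z = 94 is plutonium, so the daughter is ²⁴²₉₄Pu.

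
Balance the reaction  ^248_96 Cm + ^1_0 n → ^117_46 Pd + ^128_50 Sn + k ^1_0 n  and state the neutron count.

4

Conserve mass number: 249 = 117 + 128 + k, so k = 249 − 245 = 4.
Check atomic number: 96 = 46 + 50 + 0 = 96. ✓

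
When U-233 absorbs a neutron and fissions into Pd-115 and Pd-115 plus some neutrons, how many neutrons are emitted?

4

Conserve mass number: 234 = 115 + 115 + k, so k = 234 − 230 = 4.
Check atomic number: 92 = 46 + 46 + 0 = 92. ✓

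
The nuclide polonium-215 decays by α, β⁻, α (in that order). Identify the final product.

Tl-207

Start: (A, Z) = (215, 84).
After α: (211, 82).
After β⁻: (211, 83).
After α: (207, 81).
Z = 81 is thallium.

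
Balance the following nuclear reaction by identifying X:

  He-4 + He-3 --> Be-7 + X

Conserve mass number: 4 + 3 = 7 + A, so A = 0.
Conserve atomic number: 2 + 2 = 4 + Z, so Z = 0.
A = 0 and Z = 0 is γ — a gamma ray.

gamma ray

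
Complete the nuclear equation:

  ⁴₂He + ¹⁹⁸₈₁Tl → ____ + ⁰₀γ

Conserve mass number: 4 + 198 = A + 0, so A = 202.
Conserve atomic number: 2 + 81 = Z + 0, so Z = 83.
Z = 83 is bismuth, so the species is ²⁰²₈₃Bi.

Bi-202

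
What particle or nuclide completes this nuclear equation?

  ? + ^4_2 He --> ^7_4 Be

Conserve mass number: A + 4 = 7, so A = 3.
Conserve atomic number: Z + 2 = 4, so Z = 2.
Z = 2 is helium, so the species is ^3_2 He.

He-3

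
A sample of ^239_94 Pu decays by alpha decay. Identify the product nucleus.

U-235

Alpha decay: mass number changes by -4, atomic number by -2.
A: 239 − 4 = 235; Z: 94 − 2 = 92.
Z = 92 is uranium, so the daughter is ^235_92 U.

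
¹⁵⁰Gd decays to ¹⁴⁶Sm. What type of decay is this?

ΔA = 146 − 150 = -4; ΔZ = 62 − 64 = -2.
A drops by 4 and Z drops by 2 — the signature of alpha emission.

alpha decay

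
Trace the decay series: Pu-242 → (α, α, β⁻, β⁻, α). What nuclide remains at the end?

Th-230

Start: (A, Z) = (242, 94).
After α: (238, 92).
After α: (234, 90).
After β⁻: (234, 91).
After β⁻: (234, 92).
After α: (230, 90).
Z = 90 is thorium.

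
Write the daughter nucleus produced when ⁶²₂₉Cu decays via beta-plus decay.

Ni-62

Beta-plus decay: mass number changes by +0, atomic number by -1.
A: 62 = 62; Z: 29 − 1 = 28.
Z = 28 is nickel, so the daughter is ⁶²₂₈Ni.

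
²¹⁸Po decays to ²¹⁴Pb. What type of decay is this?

alpha decay

ΔA = 214 − 218 = -4; ΔZ = 82 − 84 = -2.
A drops by 4 and Z drops by 2 — the signature of alpha emission.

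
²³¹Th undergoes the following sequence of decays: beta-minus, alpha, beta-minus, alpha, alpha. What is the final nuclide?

Start: (A, Z) = (231, 90).
After β⁻: (231, 91).
After α: (227, 89).
After β⁻: (227, 90).
After α: (223, 88).
After α: (219, 86).
Z = 86 is radon.

Rn-219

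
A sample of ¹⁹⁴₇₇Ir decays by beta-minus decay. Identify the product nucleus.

Pt-194

Beta-minus decay: mass number changes by +0, atomic number by +1.
A: 194 = 194; Z: 77 + 1 = 78.
Z = 78 is platinum, so the daughter is ¹⁹⁴₇₈Pt.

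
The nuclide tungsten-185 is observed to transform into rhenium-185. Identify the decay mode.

ΔA = 185 − 185 = 0; ΔZ = 75 − 74 = +1.
A is unchanged and Z rises by 1 — a neutron has become a proton (β⁻ decay).

beta-minus decay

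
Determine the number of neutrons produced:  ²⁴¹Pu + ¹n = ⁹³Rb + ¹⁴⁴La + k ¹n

5

Conserve mass number: 242 = 93 + 144 + k, so k = 242 − 237 = 5.
Check atomic number: 94 = 37 + 57 + 0 = 94. ✓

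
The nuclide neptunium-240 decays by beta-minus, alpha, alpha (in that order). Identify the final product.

Start: (A, Z) = (240, 93).
After β⁻: (240, 94).
After α: (236, 92).
After α: (232, 90).
Z = 90 is thorium.

Th-232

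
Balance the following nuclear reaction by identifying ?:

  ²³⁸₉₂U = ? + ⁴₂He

Conserve mass number: 238 = A + 4, so A = 234.
Conserve atomic number: 92 = Z + 2, so Z = 90.
Z = 90 is thorium, so the species is ²³⁴₉₀Th.

Th-234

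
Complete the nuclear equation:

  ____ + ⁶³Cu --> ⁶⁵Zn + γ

deuteron

Conserve mass number: A + 63 = 65 + 0, so A = 2.
Conserve atomic number: Z + 29 = 30 + 0, so Z = 1.
A = 2 and Z = 1 is ²H — a deuteron.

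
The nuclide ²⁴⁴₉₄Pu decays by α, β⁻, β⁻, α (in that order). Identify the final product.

Start: (A, Z) = (244, 94).
After α: (240, 92).
After β⁻: (240, 93).
After β⁻: (240, 94).
After α: (236, 92).
Z = 92 is uranium.

U-236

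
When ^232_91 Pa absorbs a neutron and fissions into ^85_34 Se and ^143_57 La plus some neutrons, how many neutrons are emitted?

5

Conserve mass number: 233 = 85 + 143 + k, so k = 233 − 228 = 5.
Check atomic number: 91 = 34 + 57 + 0 = 91. ✓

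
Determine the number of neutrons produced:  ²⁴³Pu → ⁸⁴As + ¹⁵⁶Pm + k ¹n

Conserve mass number: 243 = 84 + 156 + k, so k = 243 − 240 = 3.
Check atomic number: 94 = 33 + 61 + 0 = 94. ✓

3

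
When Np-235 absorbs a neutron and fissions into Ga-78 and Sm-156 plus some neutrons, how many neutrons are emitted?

2

Conserve mass number: 236 = 78 + 156 + k, so k = 236 − 234 = 2.
Check atomic number: 93 = 31 + 62 + 0 = 93. ✓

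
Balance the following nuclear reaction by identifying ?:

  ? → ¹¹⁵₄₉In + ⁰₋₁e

Cd-115

Conserve mass number: A = 115 + 0, so A = 115.
Conserve atomic number: Z = 49 − 1, so Z = 48.
Z = 48 is cadmium, so the species is ¹¹⁵₄₈Cd.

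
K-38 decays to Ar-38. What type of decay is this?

beta-plus decay or electron capture

ΔA = 38 − 38 = 0; ΔZ = 18 − 19 = -1.
A is unchanged and Z drops by 1 — a proton has become a neutron (β⁺ emission or electron capture).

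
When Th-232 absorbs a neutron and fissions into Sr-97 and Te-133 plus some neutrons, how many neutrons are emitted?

Conserve mass number: 233 = 97 + 133 + k, so k = 233 − 230 = 3.
Check atomic number: 90 = 38 + 52 + 0 = 90. ✓

3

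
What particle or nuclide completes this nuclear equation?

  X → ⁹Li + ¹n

Conserve mass number: A = 9 + 1, so A = 10.
Conserve atomic number: Z = 3 + 0, so Z = 3.
Z = 3 is lithium, so the species is ¹⁰Li.

Li-10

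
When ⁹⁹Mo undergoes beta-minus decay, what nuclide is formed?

Beta-minus decay: mass number changes by +0, atomic number by +1.
A: 99 = 99; Z: 42 + 1 = 43.
Z = 43 is technetium, so the daughter is ⁹⁹Tc.

Tc-99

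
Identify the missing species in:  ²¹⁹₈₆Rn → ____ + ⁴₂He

Po-215

Conserve mass number: 219 = A + 4, so A = 215.
Conserve atomic number: 86 = Z + 2, so Z = 84.
Z = 84 is polonium, so the species is ²¹⁵₈₄Po.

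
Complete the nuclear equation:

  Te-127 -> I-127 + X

Conserve mass number: 127 = 127 + A, so A = 0.
Conserve atomic number: 52 = 53 + Z, so Z = -1.
A = 0 and Z = -1 is e⁻ — a beta-minus particle.

beta-minus particle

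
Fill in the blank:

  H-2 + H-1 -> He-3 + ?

gamma ray

Conserve mass number: 2 + 1 = 3 + A, so A = 0.
Conserve atomic number: 1 + 1 = 2 + Z, so Z = 0.
A = 0 and Z = 0 is γ — a gamma ray.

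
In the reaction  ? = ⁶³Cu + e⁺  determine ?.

Zn-63

Conserve mass number: A = 63 + 0, so A = 63.
Conserve atomic number: Z = 29 + 1, so Z = 30.
Z = 30 is zinc, so the species is ⁶³Zn.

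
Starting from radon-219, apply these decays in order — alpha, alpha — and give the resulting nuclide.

Start: (A, Z) = (219, 86).
After α: (215, 84).
After α: (211, 82).
Z = 82 is lead.

Pb-211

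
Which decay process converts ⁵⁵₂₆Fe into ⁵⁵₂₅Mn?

ΔA = 55 − 55 = 0; ΔZ = 25 − 26 = -1.
A is unchanged and Z drops by 1 — a proton has become a neutron (β⁺ emission or electron capture).

beta-plus decay or electron capture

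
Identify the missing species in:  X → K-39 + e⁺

Conserve mass number: A = 39 + 0, so A = 39.
Conserve atomic number: Z = 19 + 1, so Z = 20.
Z = 20 is calcium, so the species is Ca-39.

Ca-39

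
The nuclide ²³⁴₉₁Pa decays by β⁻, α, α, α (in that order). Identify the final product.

Start: (A, Z) = (234, 91).
After β⁻: (234, 92).
After α: (230, 90).
After α: (226, 88).
After α: (222, 86).
Z = 86 is radon.

Rn-222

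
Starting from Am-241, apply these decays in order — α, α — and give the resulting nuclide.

Pa-233

Start: (A, Z) = (241, 95).
After α: (237, 93).
After α: (233, 91).
Z = 91 is protactinium.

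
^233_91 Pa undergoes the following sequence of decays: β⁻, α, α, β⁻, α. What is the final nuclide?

Fr-221

Start: (A, Z) = (233, 91).
After β⁻: (233, 92).
After α: (229, 90).
After α: (225, 88).
After β⁻: (225, 89).
After α: (221, 87).
Z = 87 is francium.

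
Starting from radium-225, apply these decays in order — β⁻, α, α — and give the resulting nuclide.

At-217

Start: (A, Z) = (225, 88).
After β⁻: (225, 89).
After α: (221, 87).
After α: (217, 85).
Z = 85 is astatine.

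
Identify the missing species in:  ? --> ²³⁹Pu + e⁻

Np-239

Conserve mass number: A = 239 + 0, so A = 239.
Conserve atomic number: Z = 94 − 1, so Z = 93.
Z = 93 is neptunium, so the species is ²³⁹Np.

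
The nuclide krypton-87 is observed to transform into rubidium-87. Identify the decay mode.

beta-minus decay

ΔA = 87 − 87 = 0; ΔZ = 37 − 36 = +1.
A is unchanged and Z rises by 1 — a neutron has become a proton (β⁻ decay).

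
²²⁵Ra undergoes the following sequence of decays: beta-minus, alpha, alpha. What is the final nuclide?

Start: (A, Z) = (225, 88).
After β⁻: (225, 89).
After α: (221, 87).
After α: (217, 85).
Z = 85 is astatine.

At-217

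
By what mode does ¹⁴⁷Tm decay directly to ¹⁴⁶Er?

proton emission

ΔA = 146 − 147 = -1; ΔZ = 68 − 69 = -1.
A drops by 1 and Z drops by 1 — a proton was emitted.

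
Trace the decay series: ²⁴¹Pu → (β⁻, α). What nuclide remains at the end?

Start: (A, Z) = (241, 94).
After β⁻: (241, 95).
After α: (237, 93).
Z = 93 is neptunium.

Np-237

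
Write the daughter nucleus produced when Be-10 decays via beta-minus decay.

Beta-minus decay: mass number changes by +0, atomic number by +1.
A: 10 = 10; Z: 4 + 1 = 5.
Z = 5 is boron, so the daughter is B-10.

B-10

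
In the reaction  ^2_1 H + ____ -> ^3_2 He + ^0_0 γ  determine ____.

proton

Conserve mass number: 2 + A = 3 + 0, so A = 1.
Conserve atomic number: 1 + Z = 2 + 0, so Z = 1.
A = 1 and Z = 1 is ^1_1 H — a proton.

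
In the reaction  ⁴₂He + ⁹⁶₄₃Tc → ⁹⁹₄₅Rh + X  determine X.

neutron

Conserve mass number: 4 + 96 = 99 + A, so A = 1.
Conserve atomic number: 2 + 43 = 45 + Z, so Z = 0.
A = 1 and Z = 0 is ¹₀n — a neutron.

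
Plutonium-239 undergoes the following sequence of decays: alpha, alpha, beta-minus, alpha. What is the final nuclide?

Ac-227

Start: (A, Z) = (239, 94).
After α: (235, 92).
After α: (231, 90).
After β⁻: (231, 91).
After α: (227, 89).
Z = 89 is actinium.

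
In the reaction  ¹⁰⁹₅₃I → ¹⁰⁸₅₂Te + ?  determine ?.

proton

Conserve mass number: 109 = 108 + A, so A = 1.
Conserve atomic number: 53 = 52 + Z, so Z = 1.
A = 1 and Z = 1 is ¹₁H — a proton.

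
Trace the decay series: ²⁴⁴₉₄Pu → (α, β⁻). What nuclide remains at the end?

Start: (A, Z) = (244, 94).
After α: (240, 92).
After β⁻: (240, 93).
Z = 93 is neptunium.

Np-240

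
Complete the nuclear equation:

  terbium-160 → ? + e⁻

Dy-160

Conserve mass number: 160 = A + 0, so A = 160.
Conserve atomic number: 65 = Z − 1, so Z = 66.
Z = 66 is dysprosium, so the species is dysprosium-160.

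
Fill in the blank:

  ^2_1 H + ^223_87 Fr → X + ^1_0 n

Conserve mass number: 2 + 223 = A + 1, so A = 224.
Conserve atomic number: 1 + 87 = Z + 0, so Z = 88.
Z = 88 is radium, so the species is ^224_88 Ra.

Ra-224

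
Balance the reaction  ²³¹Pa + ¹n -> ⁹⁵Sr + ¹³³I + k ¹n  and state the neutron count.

Conserve mass number: 232 = 95 + 133 + k, so k = 232 − 228 = 4.
Check atomic number: 91 = 38 + 53 + 0 = 91. ✓

4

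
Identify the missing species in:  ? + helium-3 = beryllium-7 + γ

alpha particle

Conserve mass number: A + 3 = 7 + 0, so A = 4.
Conserve atomic number: Z + 2 = 4 + 0, so Z = 2.
A = 4 and Z = 2 is helium-4 — an alpha particle.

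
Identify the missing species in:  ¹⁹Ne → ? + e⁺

Conserve mass number: 19 = A + 0, so A = 19.
Conserve atomic number: 10 = Z + 1, so Z = 9.
Z = 9 is fluorine, so the species is ¹⁹F.

F-19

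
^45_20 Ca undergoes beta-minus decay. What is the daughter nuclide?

Sc-45

Beta-minus decay: mass number changes by +0, atomic number by +1.
A: 45 = 45; Z: 20 + 1 = 21.
Z = 21 is scandium, so the daughter is ^45_21 Sc.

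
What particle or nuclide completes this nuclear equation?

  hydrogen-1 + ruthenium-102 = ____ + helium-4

Tc-99

Conserve mass number: 1 + 102 = A + 4, so A = 99.
Conserve atomic number: 1 + 44 = Z + 2, so Z = 43.
Z = 43 is technetium, so the species is technetium-99.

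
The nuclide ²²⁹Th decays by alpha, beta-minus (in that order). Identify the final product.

Ac-225

Start: (A, Z) = (229, 90).
After α: (225, 88).
After β⁻: (225, 89).
Z = 89 is actinium.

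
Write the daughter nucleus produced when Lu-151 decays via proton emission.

Proton emission: mass number changes by -1, atomic number by -1.
A: 151 − 1 = 150; Z: 71 − 1 = 70.
Z = 70 is ytterbium, so the daughter is Yb-150.

Yb-150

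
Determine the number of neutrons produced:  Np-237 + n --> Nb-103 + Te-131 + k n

Conserve mass number: 238 = 103 + 131 + k, so k = 238 − 234 = 4.
Check atomic number: 93 = 41 + 52 + 0 = 93. ✓

4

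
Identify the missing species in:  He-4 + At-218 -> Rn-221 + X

Conserve mass number: 4 + 218 = 221 + A, so A = 1.
Conserve atomic number: 2 + 85 = 86 + Z, so Z = 1.
A = 1 and Z = 1 is H-1 — a proton.

proton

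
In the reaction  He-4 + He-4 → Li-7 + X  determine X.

Conserve mass number: 4 + 4 = 7 + A, so A = 1.
Conserve atomic number: 2 + 2 = 3 + Z, so Z = 1.
A = 1 and Z = 1 is H-1 — a proton.

proton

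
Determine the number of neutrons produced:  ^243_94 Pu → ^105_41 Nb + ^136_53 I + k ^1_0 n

Conserve mass number: 243 = 105 + 136 + k, so k = 243 − 241 = 2.
Check atomic number: 94 = 41 + 53 + 0 = 94. ✓

2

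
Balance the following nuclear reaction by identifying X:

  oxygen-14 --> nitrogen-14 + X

positron

Conserve mass number: 14 = 14 + A, so A = 0.
Conserve atomic number: 8 = 7 + Z, so Z = 1.
A = 0 and Z = 1 is e⁺ — a positron.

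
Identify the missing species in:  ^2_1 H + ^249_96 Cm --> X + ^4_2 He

Am-247

Conserve mass number: 2 + 249 = A + 4, so A = 247.
Conserve atomic number: 1 + 96 = Z + 2, so Z = 95.
Z = 95 is americium, so the species is ^247_95 Am.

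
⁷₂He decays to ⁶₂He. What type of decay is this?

neutron emission

ΔA = 6 − 7 = -1; ΔZ = 2 − 2 = +0.
A drops by 1 with Z unchanged — a neutron was emitted.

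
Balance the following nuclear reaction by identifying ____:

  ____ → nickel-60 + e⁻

Conserve mass number: A = 60 + 0, so A = 60.
Conserve atomic number: Z = 28 − 1, so Z = 27.
Z = 27 is cobalt, so the species is cobalt-60.

Co-60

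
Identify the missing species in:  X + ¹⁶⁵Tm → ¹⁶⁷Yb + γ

deuteron

Conserve mass number: A + 165 = 167 + 0, so A = 2.
Conserve atomic number: Z + 69 = 70 + 0, so Z = 1.
A = 2 and Z = 1 is ²H — a deuteron.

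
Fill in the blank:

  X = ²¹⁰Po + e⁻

Bi-210

Conserve mass number: A = 210 + 0, so A = 210.
Conserve atomic number: Z = 84 − 1, so Z = 83.
Z = 83 is bismuth, so the species is ²¹⁰Bi.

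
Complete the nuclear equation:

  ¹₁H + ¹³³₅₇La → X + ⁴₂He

Ba-130

Conserve mass number: 1 + 133 = A + 4, so A = 130.
Conserve atomic number: 1 + 57 = Z + 2, so Z = 56.
Z = 56 is barium, so the species is ¹³⁰₅₆Ba.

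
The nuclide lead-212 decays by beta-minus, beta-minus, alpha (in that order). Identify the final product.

Pb-208

Start: (A, Z) = (212, 82).
After β⁻: (212, 83).
After β⁻: (212, 84).
After α: (208, 82).
Z = 82 is lead.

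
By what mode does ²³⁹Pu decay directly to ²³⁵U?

alpha decay

ΔA = 235 − 239 = -4; ΔZ = 92 − 94 = -2.
A drops by 4 and Z drops by 2 — the signature of alpha emission.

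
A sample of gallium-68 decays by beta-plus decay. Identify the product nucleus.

Beta-plus decay: mass number changes by +0, atomic number by -1.
A: 68 = 68; Z: 31 − 1 = 30.
Z = 30 is zinc, so the daughter is zinc-68.

Zn-68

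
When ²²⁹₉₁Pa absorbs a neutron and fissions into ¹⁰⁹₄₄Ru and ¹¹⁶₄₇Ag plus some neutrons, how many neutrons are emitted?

5

Conserve mass number: 230 = 109 + 116 + k, so k = 230 − 225 = 5.
Check atomic number: 91 = 44 + 47 + 0 = 91. ✓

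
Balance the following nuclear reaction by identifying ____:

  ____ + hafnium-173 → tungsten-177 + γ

alpha particle

Conserve mass number: A + 173 = 177 + 0, so A = 4.
Conserve atomic number: Z + 72 = 74 + 0, so Z = 2.
A = 4 and Z = 2 is helium-4 — an alpha particle.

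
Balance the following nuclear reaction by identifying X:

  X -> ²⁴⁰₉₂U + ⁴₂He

Conserve mass number: A = 240 + 4, so A = 244.
Conserve atomic number: Z = 92 + 2, so Z = 94.
Z = 94 is plutonium, so the species is ²⁴⁴₉₄Pu.

Pu-244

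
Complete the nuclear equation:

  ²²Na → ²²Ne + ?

Conserve mass number: 22 = 22 + A, so A = 0.
Conserve atomic number: 11 = 10 + Z, so Z = 1.
A = 0 and Z = 1 is e⁺ — a positron.

positron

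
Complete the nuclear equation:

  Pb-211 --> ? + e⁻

Bi-211

Conserve mass number: 211 = A + 0, so A = 211.
Conserve atomic number: 82 = Z − 1, so Z = 83.
Z = 83 is bismuth, so the species is Bi-211.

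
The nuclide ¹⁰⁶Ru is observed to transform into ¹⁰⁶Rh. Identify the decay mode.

ΔA = 106 − 106 = 0; ΔZ = 45 − 44 = +1.
A is unchanged and Z rises by 1 — a neutron has become a proton (β⁻ decay).

beta-minus decay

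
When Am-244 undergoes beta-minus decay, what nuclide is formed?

Cm-244

Beta-minus decay: mass number changes by +0, atomic number by +1.
A: 244 = 244; Z: 95 + 1 = 96.
Z = 96 is curium, so the daughter is Cm-244.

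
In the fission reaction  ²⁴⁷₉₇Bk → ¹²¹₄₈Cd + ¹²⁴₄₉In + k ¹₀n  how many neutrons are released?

Conserve mass number: 247 = 121 + 124 + k, so k = 247 − 245 = 2.
Check atomic number: 97 = 48 + 49 + 0 = 97. ✓

2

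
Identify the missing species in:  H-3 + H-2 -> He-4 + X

neutron

Conserve mass number: 3 + 2 = 4 + A, so A = 1.
Conserve atomic number: 1 + 1 = 2 + Z, so Z = 0.
A = 1 and Z = 0 is n — a neutron.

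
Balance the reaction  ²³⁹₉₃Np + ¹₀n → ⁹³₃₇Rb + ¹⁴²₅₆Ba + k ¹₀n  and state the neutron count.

5

Conserve mass number: 240 = 93 + 142 + k, so k = 240 − 235 = 5.
Check atomic number: 93 = 37 + 56 + 0 = 93. ✓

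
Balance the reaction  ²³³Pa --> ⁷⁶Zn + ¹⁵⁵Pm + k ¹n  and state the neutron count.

Conserve mass number: 233 = 76 + 155 + k, so k = 233 − 231 = 2.
Check atomic number: 91 = 30 + 61 + 0 = 91. ✓

2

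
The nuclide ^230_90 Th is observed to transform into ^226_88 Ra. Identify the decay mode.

alpha decay

ΔA = 226 − 230 = -4; ΔZ = 88 − 90 = -2.
A drops by 4 and Z drops by 2 — the signature of alpha emission.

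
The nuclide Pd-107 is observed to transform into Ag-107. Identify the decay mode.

ΔA = 107 − 107 = 0; ΔZ = 47 − 46 = +1.
A is unchanged and Z rises by 1 — a neutron has become a proton (β⁻ decay).

beta-minus decay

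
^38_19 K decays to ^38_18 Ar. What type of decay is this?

ΔA = 38 − 38 = 0; ΔZ = 18 − 19 = -1.
A is unchanged and Z drops by 1 — a proton has become a neutron (β⁺ emission or electron capture).

beta-plus decay or electron capture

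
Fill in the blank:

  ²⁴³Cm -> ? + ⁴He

Conserve mass number: 243 = A + 4, so A = 239.
Conserve atomic number: 96 = Z + 2, so Z = 94.
Z = 94 is plutonium, so the species is ²³⁹Pu.

Pu-239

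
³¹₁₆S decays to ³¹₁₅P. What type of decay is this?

ΔA = 31 − 31 = 0; ΔZ = 15 − 16 = -1.
A is unchanged and Z drops by 1 — a proton has become a neutron (β⁺ emission or electron capture).

beta-plus decay or electron capture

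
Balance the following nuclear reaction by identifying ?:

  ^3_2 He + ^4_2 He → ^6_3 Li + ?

proton

Conserve mass number: 3 + 4 = 6 + A, so A = 1.
Conserve atomic number: 2 + 2 = 3 + Z, so Z = 1.
A = 1 and Z = 1 is ^1_1 H — a proton.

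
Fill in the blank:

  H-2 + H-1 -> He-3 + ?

gamma ray

Conserve mass number: 2 + 1 = 3 + A, so A = 0.
Conserve atomic number: 1 + 1 = 2 + Z, so Z = 0.
A = 0 and Z = 0 is γ — a gamma ray.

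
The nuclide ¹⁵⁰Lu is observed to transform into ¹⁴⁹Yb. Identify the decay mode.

proton emission

ΔA = 149 − 150 = -1; ΔZ = 70 − 71 = -1.
A drops by 1 and Z drops by 1 — a proton was emitted.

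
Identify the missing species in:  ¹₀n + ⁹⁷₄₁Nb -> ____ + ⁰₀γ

Conserve mass number: 1 + 97 = A + 0, so A = 98.
Conserve atomic number: 0 + 41 = Z + 0, so Z = 41.
Z = 41 is niobium, so the species is ⁹⁸₄₁Nb.

Nb-98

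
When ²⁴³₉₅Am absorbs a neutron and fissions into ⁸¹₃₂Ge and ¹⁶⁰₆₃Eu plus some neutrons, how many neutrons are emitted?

Conserve mass number: 244 = 81 + 160 + k, so k = 244 − 241 = 3.
Check atomic number: 95 = 32 + 63 + 0 = 95. ✓

3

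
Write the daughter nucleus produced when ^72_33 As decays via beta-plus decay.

Ge-72

Beta-plus decay: mass number changes by +0, atomic number by -1.
A: 72 = 72; Z: 33 − 1 = 32.
Z = 32 is germanium, so the daughter is ^72_32 Ge.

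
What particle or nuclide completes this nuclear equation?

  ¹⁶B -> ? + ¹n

B-15

Conserve mass number: 16 = A + 1, so A = 15.
Conserve atomic number: 5 = Z + 0, so Z = 5.
Z = 5 is boron, so the species is ¹⁵B.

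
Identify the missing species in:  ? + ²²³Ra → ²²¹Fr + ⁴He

deuteron

Conserve mass number: A + 223 = 221 + 4, so A = 2.
Conserve atomic number: Z + 88 = 87 + 2, so Z = 1.
A = 2 and Z = 1 is ²H — a deuteron.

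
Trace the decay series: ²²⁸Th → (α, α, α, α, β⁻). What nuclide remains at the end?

Bi-212

Start: (A, Z) = (228, 90).
After α: (224, 88).
After α: (220, 86).
After α: (216, 84).
After α: (212, 82).
After β⁻: (212, 83).
Z = 83 is bismuth.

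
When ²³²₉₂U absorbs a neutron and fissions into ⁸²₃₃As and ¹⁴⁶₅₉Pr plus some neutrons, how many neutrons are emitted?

Conserve mass number: 233 = 82 + 146 + k, so k = 233 − 228 = 5.
Check atomic number: 92 = 33 + 59 + 0 = 92. ✓

5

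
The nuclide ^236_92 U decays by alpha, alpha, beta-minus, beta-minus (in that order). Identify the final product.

Th-228

Start: (A, Z) = (236, 92).
After α: (232, 90).
After α: (228, 88).
After β⁻: (228, 89).
After β⁻: (228, 90).
Z = 90 is thorium.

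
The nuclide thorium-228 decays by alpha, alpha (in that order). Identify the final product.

Start: (A, Z) = (228, 90).
After α: (224, 88).
After α: (220, 86).
Z = 86 is radon.

Rn-220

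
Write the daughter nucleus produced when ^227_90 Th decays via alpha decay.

Alpha decay: mass number changes by -4, atomic number by -2.
A: 227 − 4 = 223; Z: 90 − 2 = 88.
Z = 88 is radium, so the daughter is ^223_88 Ra.

Ra-223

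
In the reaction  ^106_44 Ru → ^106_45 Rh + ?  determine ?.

Conserve mass number: 106 = 106 + A, so A = 0.
Conserve atomic number: 44 = 45 + Z, so Z = -1.
A = 0 and Z = -1 is ^0_-1 e — a beta-minus particle.

beta-minus particle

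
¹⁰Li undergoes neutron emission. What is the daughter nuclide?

Li-9

Neutron emission: mass number changes by -1, atomic number by +0.
A: 10 − 1 = 9; Z: 3 = 3.
Z = 3 is lithium, so the daughter is ⁹Li.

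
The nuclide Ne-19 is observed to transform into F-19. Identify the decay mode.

beta-plus decay or electron capture

ΔA = 19 − 19 = 0; ΔZ = 9 − 10 = -1.
A is unchanged and Z drops by 1 — a proton has become a neutron (β⁺ emission or electron capture).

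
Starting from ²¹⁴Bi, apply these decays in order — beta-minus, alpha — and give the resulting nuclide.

Start: (A, Z) = (214, 83).
After β⁻: (214, 84).
After α: (210, 82).
Z = 82 is lead.

Pb-210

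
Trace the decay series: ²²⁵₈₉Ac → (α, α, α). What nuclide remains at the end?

Start: (A, Z) = (225, 89).
After α: (221, 87).
After α: (217, 85).
After α: (213, 83).
Z = 83 is bismuth.

Bi-213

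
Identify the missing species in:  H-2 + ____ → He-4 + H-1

He-3

Conserve mass number: 2 + A = 4 + 1, so A = 3.
Conserve atomic number: 1 + Z = 2 + 1, so Z = 2.
Z = 2 is helium, so the species is He-3.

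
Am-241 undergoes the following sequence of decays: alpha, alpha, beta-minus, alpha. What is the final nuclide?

Start: (A, Z) = (241, 95).
After α: (237, 93).
After α: (233, 91).
After β⁻: (233, 92).
After α: (229, 90).
Z = 90 is thorium.

Th-229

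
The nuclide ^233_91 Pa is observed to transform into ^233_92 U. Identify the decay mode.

beta-minus decay

ΔA = 233 − 233 = 0; ΔZ = 92 − 91 = +1.
A is unchanged and Z rises by 1 — a neutron has become a proton (β⁻ decay).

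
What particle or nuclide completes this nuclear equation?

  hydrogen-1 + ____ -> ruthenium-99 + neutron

Conserve mass number: 1 + A = 99 + 1, so A = 99.
Conserve atomic number: 1 + Z = 44 + 0, so Z = 43.
Z = 43 is technetium, so the species is technetium-99.

Tc-99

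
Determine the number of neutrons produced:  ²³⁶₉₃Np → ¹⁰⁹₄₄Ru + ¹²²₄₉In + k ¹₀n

Conserve mass number: 236 = 109 + 122 + k, so k = 236 − 231 = 5.
Check atomic number: 93 = 44 + 49 + 0 = 93. ✓

5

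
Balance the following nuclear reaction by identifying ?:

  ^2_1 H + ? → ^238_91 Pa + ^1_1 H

Conserve mass number: 2 + A = 238 + 1, so A = 237.
Conserve atomic number: 1 + Z = 91 + 1, so Z = 91.
Z = 91 is protactinium, so the species is ^237_91 Pa.

Pa-237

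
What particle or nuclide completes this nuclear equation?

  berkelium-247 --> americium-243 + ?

alpha particle

Conserve mass number: 247 = 243 + A, so A = 4.
Conserve atomic number: 97 = 95 + Z, so Z = 2.
A = 4 and Z = 2 is helium-4 — an alpha particle.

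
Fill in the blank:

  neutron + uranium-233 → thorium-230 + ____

alpha particle

Conserve mass number: 1 + 233 = 230 + A, so A = 4.
Conserve atomic number: 0 + 92 = 90 + Z, so Z = 2.
A = 4 and Z = 2 is helium-4 — an alpha particle.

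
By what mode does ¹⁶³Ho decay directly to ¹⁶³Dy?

beta-plus decay or electron capture

ΔA = 163 − 163 = 0; ΔZ = 66 − 67 = -1.
A is unchanged and Z drops by 1 — a proton has become a neutron (β⁺ emission or electron capture).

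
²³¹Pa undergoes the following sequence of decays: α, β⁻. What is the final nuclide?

Th-227

Start: (A, Z) = (231, 91).
After α: (227, 89).
After β⁻: (227, 90).
Z = 90 is thorium.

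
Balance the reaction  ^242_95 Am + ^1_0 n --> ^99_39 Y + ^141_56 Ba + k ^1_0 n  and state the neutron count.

3

Conserve mass number: 243 = 99 + 141 + k, so k = 243 − 240 = 3.
Check atomic number: 95 = 39 + 56 + 0 = 95. ✓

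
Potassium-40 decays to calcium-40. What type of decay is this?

ΔA = 40 − 40 = 0; ΔZ = 20 − 19 = +1.
A is unchanged and Z rises by 1 — a neutron has become a proton (β⁻ decay).

beta-minus decay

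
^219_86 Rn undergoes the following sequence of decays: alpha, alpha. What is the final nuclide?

Pb-211

Start: (A, Z) = (219, 86).
After α: (215, 84).
After α: (211, 82).
Z = 82 is lead.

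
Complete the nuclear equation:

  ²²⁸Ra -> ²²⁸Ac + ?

Conserve mass number: 228 = 228 + A, so A = 0.
Conserve atomic number: 88 = 89 + Z, so Z = -1.
A = 0 and Z = -1 is e⁻ — a beta-minus particle.

beta-minus particle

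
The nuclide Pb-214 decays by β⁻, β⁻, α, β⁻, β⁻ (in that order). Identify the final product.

Start: (A, Z) = (214, 82).
After β⁻: (214, 83).
After β⁻: (214, 84).
After α: (210, 82).
After β⁻: (210, 83).
After β⁻: (210, 84).
Z = 84 is polonium.

Po-210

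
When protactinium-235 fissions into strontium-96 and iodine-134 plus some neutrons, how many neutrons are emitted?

5

Conserve mass number: 235 = 96 + 134 + k, so k = 235 − 230 = 5.
Check atomic number: 91 = 38 + 53 + 0 = 91. ✓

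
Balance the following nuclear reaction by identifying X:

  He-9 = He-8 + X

Conserve mass number: 9 = 8 + A, so A = 1.
Conserve atomic number: 2 = 2 + Z, so Z = 0.
A = 1 and Z = 0 is n — a neutron.

neutron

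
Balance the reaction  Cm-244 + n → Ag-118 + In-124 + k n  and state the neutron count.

Conserve mass number: 245 = 118 + 124 + k, so k = 245 − 242 = 3.
Check atomic number: 96 = 47 + 49 + 0 = 96. ✓

3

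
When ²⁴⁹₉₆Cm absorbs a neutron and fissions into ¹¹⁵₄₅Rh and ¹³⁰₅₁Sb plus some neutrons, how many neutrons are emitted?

Conserve mass number: 250 = 115 + 130 + k, so k = 250 − 245 = 5.
Check atomic number: 96 = 45 + 51 + 0 = 96. ✓

5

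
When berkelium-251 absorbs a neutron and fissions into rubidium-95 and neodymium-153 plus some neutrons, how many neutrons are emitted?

4

Conserve mass number: 252 = 95 + 153 + k, so k = 252 − 248 = 4.
Check atomic number: 97 = 37 + 60 + 0 = 97. ✓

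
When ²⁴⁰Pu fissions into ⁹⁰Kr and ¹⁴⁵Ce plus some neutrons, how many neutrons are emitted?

5

Conserve mass number: 240 = 90 + 145 + k, so k = 240 − 235 = 5.
Check atomic number: 94 = 36 + 58 + 0 = 94. ✓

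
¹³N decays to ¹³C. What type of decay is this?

beta-plus decay or electron capture

ΔA = 13 − 13 = 0; ΔZ = 6 − 7 = -1.
A is unchanged and Z drops by 1 — a proton has become a neutron (β⁺ emission or electron capture).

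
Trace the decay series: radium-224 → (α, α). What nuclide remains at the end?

Po-216

Start: (A, Z) = (224, 88).
After α: (220, 86).
After α: (216, 84).
Z = 84 is polonium.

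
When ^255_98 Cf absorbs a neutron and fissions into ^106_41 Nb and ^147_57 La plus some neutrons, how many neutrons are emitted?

Conserve mass number: 256 = 106 + 147 + k, so k = 256 − 253 = 3.
Check atomic number: 98 = 41 + 57 + 0 = 98. ✓

3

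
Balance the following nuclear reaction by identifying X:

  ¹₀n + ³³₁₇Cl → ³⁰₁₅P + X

alpha particle

Conserve mass number: 1 + 33 = 30 + A, so A = 4.
Conserve atomic number: 0 + 17 = 15 + Z, so Z = 2.
A = 4 and Z = 2 is ⁴₂He — an alpha particle.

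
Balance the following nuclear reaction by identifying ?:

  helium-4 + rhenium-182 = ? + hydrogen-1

Conserve mass number: 4 + 182 = A + 1, so A = 185.
Conserve atomic number: 2 + 75 = Z + 1, so Z = 76.
Z = 76 is osmium, so the species is osmium-185.

Os-185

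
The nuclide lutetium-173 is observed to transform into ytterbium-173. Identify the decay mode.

ΔA = 173 − 173 = 0; ΔZ = 70 − 71 = -1.
A is unchanged and Z drops by 1 — a proton has become a neutron (β⁺ emission or electron capture).

beta-plus decay or electron capture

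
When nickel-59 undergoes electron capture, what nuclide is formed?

Co-59

Electron capture: mass number changes by +0, atomic number by -1.
A: 59 = 59; Z: 28 − 1 = 27.
Z = 27 is cobalt, so the daughter is cobalt-59.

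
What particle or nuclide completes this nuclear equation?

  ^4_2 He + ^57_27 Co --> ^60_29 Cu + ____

neutron

Conserve mass number: 4 + 57 = 60 + A, so A = 1.
Conserve atomic number: 2 + 27 = 29 + Z, so Z = 0.
A = 1 and Z = 0 is ^1_0 n — a neutron.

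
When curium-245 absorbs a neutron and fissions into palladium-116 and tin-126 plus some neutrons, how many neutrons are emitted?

4

Conserve mass number: 246 = 116 + 126 + k, so k = 246 − 242 = 4.
Check atomic number: 96 = 46 + 50 + 0 = 96. ✓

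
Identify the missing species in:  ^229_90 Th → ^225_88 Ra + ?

alpha particle

Conserve mass number: 229 = 225 + A, so A = 4.
Conserve atomic number: 90 = 88 + Z, so Z = 2.
A = 4 and Z = 2 is ^4_2 He — an alpha particle.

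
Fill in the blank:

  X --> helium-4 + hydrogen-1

Conserve mass number: A = 4 + 1, so A = 5.
Conserve atomic number: Z = 2 + 1, so Z = 3.
Z = 3 is lithium, so the species is lithium-5.

Li-5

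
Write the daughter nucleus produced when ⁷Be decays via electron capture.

Li-7

Electron capture: mass number changes by +0, atomic number by -1.
A: 7 = 7; Z: 4 − 1 = 3.
Z = 3 is lithium, so the daughter is ⁷Li.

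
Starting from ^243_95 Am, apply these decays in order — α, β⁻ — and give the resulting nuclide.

Pu-239

Start: (A, Z) = (243, 95).
After α: (239, 93).
After β⁻: (239, 94).
Z = 94 is plutonium.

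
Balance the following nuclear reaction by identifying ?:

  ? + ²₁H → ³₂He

proton

Conserve mass number: A + 2 = 3, so A = 1.
Conserve atomic number: Z + 1 = 2, so Z = 1.
A = 1 and Z = 1 is ¹₁H — a proton.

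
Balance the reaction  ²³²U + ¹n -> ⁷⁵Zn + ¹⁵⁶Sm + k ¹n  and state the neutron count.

Conserve mass number: 233 = 75 + 156 + k, so k = 233 − 231 = 2.
Check atomic number: 92 = 30 + 62 + 0 = 92. ✓

2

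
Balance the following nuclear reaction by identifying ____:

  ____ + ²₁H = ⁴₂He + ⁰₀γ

Conserve mass number: A + 2 = 4 + 0, so A = 2.
Conserve atomic number: Z + 1 = 2 + 0, so Z = 1.
A = 2 and Z = 1 is ²₁H — a deuteron.

deuteron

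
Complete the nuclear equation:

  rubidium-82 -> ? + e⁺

Conserve mass number: 82 = A + 0, so A = 82.
Conserve atomic number: 37 = Z + 1, so Z = 36.
Z = 36 is krypton, so the species is krypton-82.

Kr-82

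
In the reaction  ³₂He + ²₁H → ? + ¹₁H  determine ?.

He-4

Conserve mass number: 3 + 2 = A + 1, so A = 4.
Conserve atomic number: 2 + 1 = Z + 1, so Z = 2.
A = 4 and Z = 2 is ⁴₂He — an alpha particle.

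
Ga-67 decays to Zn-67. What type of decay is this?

beta-plus decay or electron capture

ΔA = 67 − 67 = 0; ΔZ = 30 − 31 = -1.
A is unchanged and Z drops by 1 — a proton has become a neutron (β⁺ emission or electron capture).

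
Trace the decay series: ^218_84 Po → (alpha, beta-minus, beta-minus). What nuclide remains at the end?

Start: (A, Z) = (218, 84).
After α: (214, 82).
After β⁻: (214, 83).
After β⁻: (214, 84).
Z = 84 is polonium.

Po-214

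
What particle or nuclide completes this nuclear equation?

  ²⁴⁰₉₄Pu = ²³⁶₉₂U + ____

alpha particle

Conserve mass number: 240 = 236 + A, so A = 4.
Conserve atomic number: 94 = 92 + Z, so Z = 2.
A = 4 and Z = 2 is ⁴₂He — an alpha particle.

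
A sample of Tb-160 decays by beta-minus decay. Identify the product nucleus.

Beta-minus decay: mass number changes by +0, atomic number by +1.
A: 160 = 160; Z: 65 + 1 = 66.
Z = 66 is dysprosium, so the daughter is Dy-160.

Dy-160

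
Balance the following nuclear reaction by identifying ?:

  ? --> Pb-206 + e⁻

Tl-206

Conserve mass number: A = 206 + 0, so A = 206.
Conserve atomic number: Z = 82 − 1, so Z = 81.
Z = 81 is thallium, so the species is Tl-206.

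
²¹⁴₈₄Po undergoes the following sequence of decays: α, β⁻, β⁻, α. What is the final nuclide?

Start: (A, Z) = (214, 84).
After α: (210, 82).
After β⁻: (210, 83).
After β⁻: (210, 84).
After α: (206, 82).
Z = 82 is lead.

Pb-206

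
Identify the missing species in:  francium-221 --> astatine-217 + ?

Conserve mass number: 221 = 217 + A, so A = 4.
Conserve atomic number: 87 = 85 + Z, so Z = 2.
A = 4 and Z = 2 is helium-4 — an alpha particle.

alpha particle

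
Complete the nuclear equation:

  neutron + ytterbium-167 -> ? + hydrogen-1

Tm-167

Conserve mass number: 1 + 167 = A + 1, so A = 167.
Conserve atomic number: 0 + 70 = Z + 1, so Z = 69.
Z = 69 is thulium, so the species is thulium-167.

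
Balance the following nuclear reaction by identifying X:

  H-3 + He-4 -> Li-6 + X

neutron

Conserve mass number: 3 + 4 = 6 + A, so A = 1.
Conserve atomic number: 1 + 2 = 3 + Z, so Z = 0.
A = 1 and Z = 0 is n — a neutron.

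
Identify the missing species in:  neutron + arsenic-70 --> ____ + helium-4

Conserve mass number: 1 + 70 = A + 4, so A = 67.
Conserve atomic number: 0 + 33 = Z + 2, so Z = 31.
Z = 31 is gallium, so the species is gallium-67.

Ga-67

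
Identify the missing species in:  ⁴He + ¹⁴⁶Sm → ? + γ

Conserve mass number: 4 + 146 = A + 0, so A = 150.
Conserve atomic number: 2 + 62 = Z + 0, so Z = 64.
Z = 64 is gadolinium, so the species is ¹⁵⁰Gd.

Gd-150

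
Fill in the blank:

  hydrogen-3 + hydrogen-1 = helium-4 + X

Conserve mass number: 3 + 1 = 4 + A, so A = 0.
Conserve atomic number: 1 + 1 = 2 + Z, so Z = 0.
A = 0 and Z = 0 is γ — a gamma ray.

gamma ray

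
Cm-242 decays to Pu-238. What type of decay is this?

ΔA = 238 − 242 = -4; ΔZ = 94 − 96 = -2.
A drops by 4 and Z drops by 2 — the signature of alpha emission.

alpha decay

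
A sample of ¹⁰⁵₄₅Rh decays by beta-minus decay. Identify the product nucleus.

Pd-105

Beta-minus decay: mass number changes by +0, atomic number by +1.
A: 105 = 105; Z: 45 + 1 = 46.
Z = 46 is palladium, so the daughter is ¹⁰⁵₄₆Pd.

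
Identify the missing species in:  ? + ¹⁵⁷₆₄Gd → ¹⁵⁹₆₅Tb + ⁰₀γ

Conserve mass number: A + 157 = 159 + 0, so A = 2.
Conserve atomic number: Z + 64 = 65 + 0, so Z = 1.
A = 2 and Z = 1 is ²₁H — a deuteron.

deuteron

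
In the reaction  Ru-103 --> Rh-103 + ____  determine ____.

Conserve mass number: 103 = 103 + A, so A = 0.
Conserve atomic number: 44 = 45 + Z, so Z = -1.
A = 0 and Z = -1 is e⁻ — a beta-minus particle.

beta-minus particle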